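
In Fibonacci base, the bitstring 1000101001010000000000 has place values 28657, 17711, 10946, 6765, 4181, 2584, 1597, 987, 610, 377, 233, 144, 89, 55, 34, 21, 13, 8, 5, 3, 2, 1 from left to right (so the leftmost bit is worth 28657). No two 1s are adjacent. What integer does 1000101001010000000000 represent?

Summing the place values of the 1 bits: 28657 + 4181 + 1597 + 377 + 144 = 34956.

34956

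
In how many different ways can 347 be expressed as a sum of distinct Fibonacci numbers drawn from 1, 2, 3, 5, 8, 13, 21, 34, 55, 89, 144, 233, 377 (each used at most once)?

Each representation comes from the Zeckendorf form by replacing some F_k with F_{k−1} + F_{k−2} where possible.
347 = 233+89+21+3+1 = 233+89+13+8+3+1 = 233+55+34+21+3+1 = 233+55+34+13+8+3+1 = … (2 more), for 6 in all.

6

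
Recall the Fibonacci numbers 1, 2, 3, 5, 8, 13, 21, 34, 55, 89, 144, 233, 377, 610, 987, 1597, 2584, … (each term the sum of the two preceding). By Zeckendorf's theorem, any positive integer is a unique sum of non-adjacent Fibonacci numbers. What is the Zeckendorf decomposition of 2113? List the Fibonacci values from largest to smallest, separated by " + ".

1597 + 377 + 89 + 34 + 13 + 3

Greedy algorithm:
largest Fibonacci ≤ 2113 is 1597; 2113 − 1597 = 516
largest Fibonacci ≤ 516 is 377; 516 − 377 = 139
largest Fibonacci ≤ 139 is 89; 139 − 89 = 50
largest Fibonacci ≤ 50 is 34; 50 − 34 = 16
largest Fibonacci ≤ 16 is 13; 16 − 13 = 3
largest Fibonacci ≤ 3 is 3; 3 − 3 = 0
So 2113 = 1597 + 377 + 89 + 34 + 13 + 3, with no two terms consecutive in the sequence.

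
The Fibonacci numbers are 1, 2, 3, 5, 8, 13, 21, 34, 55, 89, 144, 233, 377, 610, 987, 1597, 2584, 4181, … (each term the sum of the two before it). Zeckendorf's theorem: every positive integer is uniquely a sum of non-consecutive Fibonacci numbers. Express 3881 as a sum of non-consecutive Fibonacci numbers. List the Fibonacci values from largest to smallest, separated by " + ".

2584 ≤ 3881 < 4181, so take 2584; remainder 1297
987 ≤ 1297 < 1597, so take 987; remainder 310
233 ≤ 310 < 377, so take 233; remainder 77
55 ≤ 77 < 89, so take 55; remainder 22
21 ≤ 22 < 34, so take 21; remainder 1
1 ≤ 1 < 2, so take 1; remainder 0
So 3881 = 2584 + 987 + 233 + 55 + 21 + 1, with no two terms consecutive in the sequence.

2584 + 987 + 233 + 55 + 21 + 1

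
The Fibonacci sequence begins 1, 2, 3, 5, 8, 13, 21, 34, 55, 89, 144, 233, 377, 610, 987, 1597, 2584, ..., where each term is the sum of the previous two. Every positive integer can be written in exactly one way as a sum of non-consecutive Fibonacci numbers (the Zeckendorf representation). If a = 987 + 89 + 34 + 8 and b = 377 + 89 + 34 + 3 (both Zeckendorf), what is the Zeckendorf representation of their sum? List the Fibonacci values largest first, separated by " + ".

The two numbers are 1118 and 503, so their sum is 1621.
subtract 1597 from 1621: 24 remains
subtract 21 from 24: 3 remains
subtract 3 from 3: 0 remains

1597 + 21 + 3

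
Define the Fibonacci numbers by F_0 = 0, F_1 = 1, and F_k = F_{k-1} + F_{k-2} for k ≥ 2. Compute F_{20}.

6765

Iterating the recurrence up to F_{14} = 377 and F_{13} = 233:
F_{15} = F_{14} + F_{13} = 377 + 233 = 610
F_{16} = F_{15} + F_{14} = 610 + 377 = 987
F_{17} = F_{16} + F_{15} = 987 + 610 = 1597
F_{18} = F_{17} + F_{16} = 1597 + 987 = 2584
F_{19} = F_{18} + F_{17} = 2584 + 1597 = 4181
F_{20} = F_{19} + F_{18} = 4181 + 2584 = 6765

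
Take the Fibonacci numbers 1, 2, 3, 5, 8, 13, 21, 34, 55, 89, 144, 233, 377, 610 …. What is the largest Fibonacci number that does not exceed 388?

377

377 ≤ 388 < 610, so the largest Fibonacci number not exceeding 388 is 377.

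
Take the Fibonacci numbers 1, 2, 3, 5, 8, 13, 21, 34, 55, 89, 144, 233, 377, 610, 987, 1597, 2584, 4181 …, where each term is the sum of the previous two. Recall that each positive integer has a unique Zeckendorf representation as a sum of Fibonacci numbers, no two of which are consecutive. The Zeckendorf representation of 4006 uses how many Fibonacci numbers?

largest Fibonacci ≤ 4006 is 2584; 4006 − 2584 = 1422
largest Fibonacci ≤ 1422 is 987; 1422 − 987 = 435
largest Fibonacci ≤ 435 is 377; 435 − 377 = 58
largest Fibonacci ≤ 58 is 55; 58 − 55 = 3
largest Fibonacci ≤ 3 is 3; 3 − 3 = 0
4006 = 2584 + 987 + 377 + 55 + 3, which has 5 terms.

5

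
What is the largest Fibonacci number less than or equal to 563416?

514229

514229 ≤ 563416 < 832040, so the largest Fibonacci number not exceeding 563416 is 514229.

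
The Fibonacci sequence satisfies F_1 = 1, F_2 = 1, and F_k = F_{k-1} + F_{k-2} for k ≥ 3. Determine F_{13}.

Iterating the recurrence up to F_{9} = 34 and F_{8} = 21:
F_{10} = F_{9} + F_{8} = 34 + 21 = 55
F_{11} = F_{10} + F_{9} = 55 + 34 = 89
F_{12} = F_{11} + F_{10} = 89 + 55 = 144
F_{13} = F_{12} + F_{11} = 144 + 89 = 233

233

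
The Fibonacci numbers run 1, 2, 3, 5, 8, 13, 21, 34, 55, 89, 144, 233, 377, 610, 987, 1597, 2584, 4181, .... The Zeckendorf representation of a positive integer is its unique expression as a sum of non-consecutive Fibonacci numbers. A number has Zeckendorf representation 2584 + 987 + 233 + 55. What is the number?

3859

2584 + 987 + 233 + 55 = 3859.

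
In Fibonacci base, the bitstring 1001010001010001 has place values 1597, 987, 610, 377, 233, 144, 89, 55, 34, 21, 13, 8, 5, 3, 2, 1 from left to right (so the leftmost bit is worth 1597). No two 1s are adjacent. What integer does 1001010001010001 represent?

Summing the place values of the 1 bits: 1597 + 377 + 144 + 21 + 8 + 1 = 2148.

2148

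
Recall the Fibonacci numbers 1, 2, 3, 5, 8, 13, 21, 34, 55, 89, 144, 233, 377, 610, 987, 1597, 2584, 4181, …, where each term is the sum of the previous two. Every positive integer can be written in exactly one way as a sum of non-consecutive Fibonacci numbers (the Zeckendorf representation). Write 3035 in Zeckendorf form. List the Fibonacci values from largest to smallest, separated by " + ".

Repeatedly subtract the largest Fibonacci number that fits:
largest Fibonacci ≤ 3035 is 2584; 3035 − 2584 = 451
largest Fibonacci ≤ 451 is 377; 451 − 377 = 74
largest Fibonacci ≤ 74 is 55; 74 − 55 = 19
largest Fibonacci ≤ 19 is 13; 19 − 13 = 6
largest Fibonacci ≤ 6 is 5; 6 − 5 = 1
largest Fibonacci ≤ 1 is 1; 1 − 1 = 0
So 3035 = 2584 + 377 + 55 + 13 + 5 + 1, with no two terms consecutive in the sequence.

2584 + 377 + 55 + 13 + 5 + 1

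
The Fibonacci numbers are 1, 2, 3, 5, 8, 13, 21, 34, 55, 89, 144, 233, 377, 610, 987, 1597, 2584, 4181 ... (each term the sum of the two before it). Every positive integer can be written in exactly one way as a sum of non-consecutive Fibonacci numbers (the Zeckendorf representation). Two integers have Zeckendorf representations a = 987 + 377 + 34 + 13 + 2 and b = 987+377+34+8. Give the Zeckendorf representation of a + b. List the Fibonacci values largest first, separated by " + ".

2584 + 233 + 2

The two numbers are 1413 and 1406, so their sum is 2819.
Greedily peel off the largest Fibonacci term at each step:
subtract 2584 from 2819: 235 remains
subtract 233 from 235: 2 remains
subtract 2 from 2: 0 remains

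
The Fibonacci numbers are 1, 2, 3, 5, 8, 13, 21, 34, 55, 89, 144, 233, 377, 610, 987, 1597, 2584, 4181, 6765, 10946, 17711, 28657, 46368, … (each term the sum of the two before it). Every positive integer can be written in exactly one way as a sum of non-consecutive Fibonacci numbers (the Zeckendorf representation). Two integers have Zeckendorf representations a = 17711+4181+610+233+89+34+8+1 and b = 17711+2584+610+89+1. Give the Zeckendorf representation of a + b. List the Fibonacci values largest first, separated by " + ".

28657 + 10946 + 4181 + 55 + 21 + 2

The two numbers are 22867 and 20995, so their sum is 43862.
Greedy algorithm:
take 28657 (≤ 43862); 43862 − 28657 = 15205
take 10946 (≤ 15205); 15205 − 10946 = 4259
take 4181 (≤ 4259); 4259 − 4181 = 78
take 55 (≤ 78); 78 − 55 = 23
take 21 (≤ 23); 23 − 21 = 2
take 2 (≤ 2); 2 − 2 = 0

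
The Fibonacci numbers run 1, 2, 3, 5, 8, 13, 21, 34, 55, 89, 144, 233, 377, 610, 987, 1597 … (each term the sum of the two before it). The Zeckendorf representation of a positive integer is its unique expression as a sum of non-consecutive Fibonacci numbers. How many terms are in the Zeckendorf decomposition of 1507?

7

1507 − 987 = 520
520 − 377 = 143
143 − 89 = 54
54 − 34 = 20
20 − 13 = 7
7 − 5 = 2
2 − 2 = 0
1507 = 987 + 377 + 89 + 34 + 13 + 5 + 2, which has 7 terms.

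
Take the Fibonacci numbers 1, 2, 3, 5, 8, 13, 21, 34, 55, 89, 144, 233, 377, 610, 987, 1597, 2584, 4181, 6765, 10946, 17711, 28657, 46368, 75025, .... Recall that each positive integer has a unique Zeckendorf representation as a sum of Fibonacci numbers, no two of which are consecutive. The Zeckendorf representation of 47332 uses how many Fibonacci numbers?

7

Greedily peel off the largest Fibonacci term at each step:
largest Fibonacci ≤ 47332 is 46368; 47332 − 46368 = 964
largest Fibonacci ≤ 964 is 610; 964 − 610 = 354
largest Fibonacci ≤ 354 is 233; 354 − 233 = 121
largest Fibonacci ≤ 121 is 89; 121 − 89 = 32
largest Fibonacci ≤ 32 is 21; 32 − 21 = 11
largest Fibonacci ≤ 11 is 8; 11 − 8 = 3
largest Fibonacci ≤ 3 is 3; 3 − 3 = 0
47332 = 46368 + 610 + 233 + 89 + 21 + 8 + 3, which has 7 terms.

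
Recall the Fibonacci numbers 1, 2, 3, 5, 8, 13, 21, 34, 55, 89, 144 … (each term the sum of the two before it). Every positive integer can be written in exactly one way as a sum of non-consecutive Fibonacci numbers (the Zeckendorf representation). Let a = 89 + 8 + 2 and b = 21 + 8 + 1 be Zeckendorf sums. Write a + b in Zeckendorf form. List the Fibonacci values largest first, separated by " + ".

The two numbers are 99 and 30, so their sum is 129.
Greedily peel off the largest Fibonacci term at each step:
take 89 (≤ 129); 129 − 89 = 40
take 34 (≤ 40); 40 − 34 = 6
take 5 (≤ 6); 6 − 5 = 1
take 1 (≤ 1); 1 − 1 = 0

89 + 34 + 5 + 1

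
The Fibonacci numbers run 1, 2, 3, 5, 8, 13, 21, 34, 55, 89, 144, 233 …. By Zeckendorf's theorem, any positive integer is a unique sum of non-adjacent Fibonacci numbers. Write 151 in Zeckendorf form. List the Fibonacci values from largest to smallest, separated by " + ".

151 − 144 = 7
7 − 5 = 2
2 − 2 = 0
So 151 = 144 + 5 + 2, with no two terms consecutive in the sequence.

144 + 5 + 2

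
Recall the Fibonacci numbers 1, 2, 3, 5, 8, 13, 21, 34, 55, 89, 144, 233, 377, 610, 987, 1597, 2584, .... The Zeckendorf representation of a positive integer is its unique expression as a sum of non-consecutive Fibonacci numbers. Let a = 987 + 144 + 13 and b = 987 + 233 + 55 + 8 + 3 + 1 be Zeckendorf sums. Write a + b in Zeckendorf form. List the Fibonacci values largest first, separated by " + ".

1597 + 610 + 144 + 55 + 21 + 3 + 1

The two numbers are 1144 and 1287, so their sum is 2431.
2431 − 1597 = 834
834 − 610 = 224
224 − 144 = 80
80 − 55 = 25
25 − 21 = 4
4 − 3 = 1
1 − 1 = 0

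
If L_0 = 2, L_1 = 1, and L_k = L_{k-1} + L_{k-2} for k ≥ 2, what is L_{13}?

521

Iterating the recurrence up to L_{8} = 47 and L_{7} = 29:
L_{9} = L_{8} + L_{7} = 47 + 29 = 76
L_{10} = L_{9} + L_{8} = 76 + 47 = 123
L_{11} = L_{10} + L_{9} = 123 + 76 = 199
L_{12} = L_{11} + L_{10} = 199 + 123 = 322
L_{13} = L_{12} + L_{11} = 322 + 199 = 521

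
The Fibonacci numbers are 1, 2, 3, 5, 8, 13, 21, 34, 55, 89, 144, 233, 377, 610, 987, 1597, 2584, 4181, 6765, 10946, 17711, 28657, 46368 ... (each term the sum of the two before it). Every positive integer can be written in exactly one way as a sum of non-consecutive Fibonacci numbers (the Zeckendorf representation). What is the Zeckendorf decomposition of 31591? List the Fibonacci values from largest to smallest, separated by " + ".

Greedy algorithm:
take 28657 (≤ 31591); 31591 − 28657 = 2934
take 2584 (≤ 2934); 2934 − 2584 = 350
take 233 (≤ 350); 350 − 233 = 117
take 89 (≤ 117); 117 − 89 = 28
take 21 (≤ 28); 28 − 21 = 7
take 5 (≤ 7); 7 − 5 = 2
take 2 (≤ 2); 2 − 2 = 0
So 31591 = 28657 + 2584 + 233 + 89 + 21 + 5 + 2, with no two terms consecutive in the sequence.

28657 + 2584 + 233 + 89 + 21 + 5 + 2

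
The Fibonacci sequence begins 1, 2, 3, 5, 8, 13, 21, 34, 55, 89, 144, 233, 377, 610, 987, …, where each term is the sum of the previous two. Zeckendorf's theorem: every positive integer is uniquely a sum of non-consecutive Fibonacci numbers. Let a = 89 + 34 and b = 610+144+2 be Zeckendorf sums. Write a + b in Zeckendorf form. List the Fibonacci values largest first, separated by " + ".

610 + 233 + 34 + 2

The two numbers are 123 and 756, so their sum is 879.
Greedily peel off the largest Fibonacci term at each step:
610 ≤ 879 < 987, so take 610; remainder 269
233 ≤ 269 < 377, so take 233; remainder 36
34 ≤ 36 < 55, so take 34; remainder 2
2 ≤ 2 < 3, so take 2; remainder 0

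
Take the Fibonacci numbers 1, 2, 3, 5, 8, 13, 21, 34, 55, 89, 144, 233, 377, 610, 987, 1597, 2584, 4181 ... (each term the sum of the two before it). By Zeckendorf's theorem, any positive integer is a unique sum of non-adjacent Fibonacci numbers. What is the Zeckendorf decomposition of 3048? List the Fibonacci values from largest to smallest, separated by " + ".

subtract 2584 from 3048: 464 remains
subtract 377 from 464: 87 remains
subtract 55 from 87: 32 remains
subtract 21 from 32: 11 remains
subtract 8 from 11: 3 remains
subtract 3 from 3: 0 remains
So 3048 = 2584 + 377 + 55 + 21 + 8 + 3, with no two terms consecutive in the sequence.

2584 + 377 + 55 + 21 + 8 + 3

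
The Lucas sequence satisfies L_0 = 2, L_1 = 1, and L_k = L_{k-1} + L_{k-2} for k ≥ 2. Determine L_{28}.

710647

Iterating the recurrence up to L_{21} = 24476 and L_{20} = 15127:
L_{22} = L_{21} + L_{20} = 24476 + 15127 = 39603
L_{23} = L_{22} + L_{21} = 39603 + 24476 = 64079
L_{24} = L_{23} + L_{22} = 64079 + 39603 = 103682
L_{25} = L_{24} + L_{23} = 103682 + 64079 = 167761
L_{26} = L_{25} + L_{24} = 167761 + 103682 = 271443
L_{27} = L_{26} + L_{25} = 271443 + 167761 = 439204
L_{28} = L_{27} + L_{26} = 439204 + 271443 = 710647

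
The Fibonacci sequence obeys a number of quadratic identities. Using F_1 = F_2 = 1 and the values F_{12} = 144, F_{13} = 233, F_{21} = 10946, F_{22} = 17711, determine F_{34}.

By the addition formula F_{m+n} = F_m F_{n+1} + F_{m−1} F_n with m=13, n=21: F_{34} = 233·17711 + 144·10946 = 4126663 + 1576224 = 5702887.

5702887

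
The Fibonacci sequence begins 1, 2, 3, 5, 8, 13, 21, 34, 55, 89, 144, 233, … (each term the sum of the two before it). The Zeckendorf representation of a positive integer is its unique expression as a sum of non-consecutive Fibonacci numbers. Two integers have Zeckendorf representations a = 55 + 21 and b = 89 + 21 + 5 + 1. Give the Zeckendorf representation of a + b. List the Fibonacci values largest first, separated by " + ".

The two numbers are 76 and 116, so their sum is 192.
Repeatedly subtract the largest Fibonacci number that fits:
192 − 144 = 48
48 − 34 = 14
14 − 13 = 1
1 − 1 = 0

144 + 34 + 13 + 1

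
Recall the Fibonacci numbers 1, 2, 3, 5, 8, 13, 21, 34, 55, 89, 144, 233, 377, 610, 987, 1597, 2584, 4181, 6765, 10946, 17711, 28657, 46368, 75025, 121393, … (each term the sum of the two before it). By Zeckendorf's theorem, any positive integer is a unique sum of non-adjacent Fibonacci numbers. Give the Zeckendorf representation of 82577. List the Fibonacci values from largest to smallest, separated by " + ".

Greedily peel off the largest Fibonacci term at each step:
largest Fibonacci ≤ 82577 is 75025; 82577 − 75025 = 7552
largest Fibonacci ≤ 7552 is 6765; 7552 − 6765 = 787
largest Fibonacci ≤ 787 is 610; 787 − 610 = 177
largest Fibonacci ≤ 177 is 144; 177 − 144 = 33
largest Fibonacci ≤ 33 is 21; 33 − 21 = 12
largest Fibonacci ≤ 12 is 8; 12 − 8 = 4
largest Fibonacci ≤ 4 is 3; 4 − 3 = 1
largest Fibonacci ≤ 1 is 1; 1 − 1 = 0
So 82577 = 75025 + 6765 + 610 + 144 + 21 + 8 + 3 + 1, with no two terms consecutive in the sequence.

75025 + 6765 + 610 + 144 + 21 + 8 + 3 + 1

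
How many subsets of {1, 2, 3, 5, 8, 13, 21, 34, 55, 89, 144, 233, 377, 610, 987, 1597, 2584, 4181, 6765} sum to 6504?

44

6504 = 4181+1597+610+89+21+5+1 = 4181+1597+610+89+21+3+2+1 = 4181+1597+610+89+13+8+5+1 = … (41 more), for 44 in all.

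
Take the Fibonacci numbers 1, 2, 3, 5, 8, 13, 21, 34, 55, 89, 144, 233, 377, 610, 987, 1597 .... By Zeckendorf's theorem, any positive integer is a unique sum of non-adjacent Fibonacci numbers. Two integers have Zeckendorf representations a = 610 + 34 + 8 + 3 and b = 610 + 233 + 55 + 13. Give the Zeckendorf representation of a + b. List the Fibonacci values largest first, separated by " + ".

The two numbers are 655 and 911, so their sum is 1566.
take 987 (≤ 1566); 1566 − 987 = 579
take 377 (≤ 579); 579 − 377 = 202
take 144 (≤ 202); 202 − 144 = 58
take 55 (≤ 58); 58 − 55 = 3
take 3 (≤ 3); 3 − 3 = 0

987 + 377 + 144 + 55 + 3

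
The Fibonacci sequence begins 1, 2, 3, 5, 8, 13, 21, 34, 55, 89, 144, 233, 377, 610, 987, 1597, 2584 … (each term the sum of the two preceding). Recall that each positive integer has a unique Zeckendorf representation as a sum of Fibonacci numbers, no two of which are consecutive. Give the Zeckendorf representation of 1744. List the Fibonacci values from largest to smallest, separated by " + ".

1597 + 144 + 3

1597 ≤ 1744 < 2584, so take 1597; remainder 147
144 ≤ 147 < 233, so take 144; remainder 3
3 ≤ 3 < 5, so take 3; remainder 0
So 1744 = 1597 + 144 + 3, with no two terms consecutive in the sequence.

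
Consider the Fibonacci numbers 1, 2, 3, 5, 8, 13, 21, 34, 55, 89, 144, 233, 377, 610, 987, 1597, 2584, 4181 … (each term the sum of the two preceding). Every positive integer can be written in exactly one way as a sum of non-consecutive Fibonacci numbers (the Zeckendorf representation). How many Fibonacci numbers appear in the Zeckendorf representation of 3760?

Greedy algorithm:
subtract 2584 from 3760: 1176 remains
subtract 987 from 1176: 189 remains
subtract 144 from 189: 45 remains
subtract 34 from 45: 11 remains
subtract 8 from 11: 3 remains
subtract 3 from 3: 0 remains
3760 = 2584 + 987 + 144 + 34 + 8 + 3, which has 6 terms.

6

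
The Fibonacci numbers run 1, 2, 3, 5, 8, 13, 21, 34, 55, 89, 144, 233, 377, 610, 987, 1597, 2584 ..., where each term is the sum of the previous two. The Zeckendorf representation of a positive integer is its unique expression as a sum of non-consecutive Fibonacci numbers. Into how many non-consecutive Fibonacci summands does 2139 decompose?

4

Greedily peel off the largest Fibonacci term at each step:
largest Fibonacci ≤ 2139 is 1597; 2139 − 1597 = 542
largest Fibonacci ≤ 542 is 377; 542 − 377 = 165
largest Fibonacci ≤ 165 is 144; 165 − 144 = 21
largest Fibonacci ≤ 21 is 21; 21 − 21 = 0
2139 = 1597 + 377 + 144 + 21, which has 4 terms.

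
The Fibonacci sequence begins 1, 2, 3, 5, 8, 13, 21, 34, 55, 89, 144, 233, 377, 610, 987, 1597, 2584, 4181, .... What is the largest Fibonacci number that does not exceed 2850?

2584 ≤ 2850 < 4181, so the largest Fibonacci number not exceeding 2850 is 2584.

2584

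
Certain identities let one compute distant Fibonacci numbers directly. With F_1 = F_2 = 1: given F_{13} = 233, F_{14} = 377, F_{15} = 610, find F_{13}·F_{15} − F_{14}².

233·610 − 377² = 142130 − 142129 = 1. (Cassini's identity: F_{k−1}F_{k+1} − F_k² = (−1)^k.)

1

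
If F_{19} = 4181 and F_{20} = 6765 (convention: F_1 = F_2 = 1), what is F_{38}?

By the doubling identity F_{2k} = F_k(2F_{k+1} − F_k): F_{38} = 4181·(2·6765 − 4181) = 4181·9349 = 39088169.

39088169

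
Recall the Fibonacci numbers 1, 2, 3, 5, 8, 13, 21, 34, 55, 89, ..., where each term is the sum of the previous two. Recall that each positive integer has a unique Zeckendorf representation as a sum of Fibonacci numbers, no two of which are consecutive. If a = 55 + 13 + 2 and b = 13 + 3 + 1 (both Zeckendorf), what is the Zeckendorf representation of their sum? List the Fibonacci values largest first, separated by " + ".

The two numbers are 70 and 17, so their sum is 87.
Greedily peel off the largest Fibonacci term at each step:
55 ≤ 87 < 89, so take 55; remainder 32
21 ≤ 32 < 34, so take 21; remainder 11
8 ≤ 11 < 13, so take 8; remainder 3
3 ≤ 3 < 5, so take 3; remainder 0

55 + 21 + 8 + 3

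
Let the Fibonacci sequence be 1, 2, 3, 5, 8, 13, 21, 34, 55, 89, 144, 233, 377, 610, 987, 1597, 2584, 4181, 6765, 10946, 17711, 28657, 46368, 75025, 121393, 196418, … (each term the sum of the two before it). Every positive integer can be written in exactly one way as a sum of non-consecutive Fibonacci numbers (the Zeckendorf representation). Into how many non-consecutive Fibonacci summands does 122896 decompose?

Greedily peel off the largest Fibonacci term at each step:
121393 ≤ 122896 < 196418, so take 121393; remainder 1503
987 ≤ 1503 < 1597, so take 987; remainder 516
377 ≤ 516 < 610, so take 377; remainder 139
89 ≤ 139 < 144, so take 89; remainder 50
34 ≤ 50 < 55, so take 34; remainder 16
13 ≤ 16 < 21, so take 13; remainder 3
3 ≤ 3 < 5, so take 3; remainder 0
122896 = 121393 + 987 + 377 + 89 + 34 + 13 + 3, which has 7 terms.

7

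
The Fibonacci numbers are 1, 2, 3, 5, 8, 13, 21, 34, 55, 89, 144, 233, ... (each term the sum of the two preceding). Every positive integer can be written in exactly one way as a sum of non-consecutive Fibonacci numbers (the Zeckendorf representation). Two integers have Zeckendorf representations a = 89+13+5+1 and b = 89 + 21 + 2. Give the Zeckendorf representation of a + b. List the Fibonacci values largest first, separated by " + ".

144 + 55 + 21

The two numbers are 108 and 112, so their sum is 220.
take 144 (≤ 220); 220 − 144 = 76
take 55 (≤ 76); 76 − 55 = 21
take 21 (≤ 21); 21 − 21 = 0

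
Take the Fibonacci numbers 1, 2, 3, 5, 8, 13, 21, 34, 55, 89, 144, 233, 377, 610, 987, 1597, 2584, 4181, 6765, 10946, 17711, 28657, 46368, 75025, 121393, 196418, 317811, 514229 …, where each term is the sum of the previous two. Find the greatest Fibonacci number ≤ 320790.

317811 ≤ 320790 < 514229, so the largest Fibonacci number not exceeding 320790 is 317811.

317811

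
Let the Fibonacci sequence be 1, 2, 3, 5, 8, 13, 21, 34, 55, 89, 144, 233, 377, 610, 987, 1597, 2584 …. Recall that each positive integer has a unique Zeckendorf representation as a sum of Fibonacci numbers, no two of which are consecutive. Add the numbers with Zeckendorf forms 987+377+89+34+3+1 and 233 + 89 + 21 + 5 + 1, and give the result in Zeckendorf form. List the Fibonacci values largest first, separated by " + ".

The two numbers are 1491 and 349, so their sum is 1840.
Greedily peel off the largest Fibonacci term at each step:
1840 − 1597 = 243
243 − 233 = 10
10 − 8 = 2
2 − 2 = 0

1597 + 233 + 8 + 2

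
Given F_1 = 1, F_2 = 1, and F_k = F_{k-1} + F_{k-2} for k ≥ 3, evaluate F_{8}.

21

F_{2} = F_{1} + F_{0} = 1 + 0 = 1
F_{3} = F_{2} + F_{1} = 1 + 1 = 2
F_{4} = F_{3} + F_{2} = 2 + 1 = 3
F_{5} = F_{4} + F_{3} = 3 + 2 = 5
F_{6} = F_{5} + F_{4} = 5 + 3 = 8
F_{7} = F_{6} + F_{5} = 8 + 5 = 13
F_{8} = F_{7} + F_{6} = 13 + 8 = 21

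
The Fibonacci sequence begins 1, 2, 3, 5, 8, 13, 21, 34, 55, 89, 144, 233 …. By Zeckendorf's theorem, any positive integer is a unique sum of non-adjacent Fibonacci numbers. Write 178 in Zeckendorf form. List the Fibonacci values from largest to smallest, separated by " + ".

Repeatedly subtract the largest Fibonacci number that fits:
178: greatest Fibonacci not exceeding it is 144, leaving 34
34: greatest Fibonacci not exceeding it is 34, leaving 0
So 178 = 144 + 34, with no two terms consecutive in the sequence.

144 + 34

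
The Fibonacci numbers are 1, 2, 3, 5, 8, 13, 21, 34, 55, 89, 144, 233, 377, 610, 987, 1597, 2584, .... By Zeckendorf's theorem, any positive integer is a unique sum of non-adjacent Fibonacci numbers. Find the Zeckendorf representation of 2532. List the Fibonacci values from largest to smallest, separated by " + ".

1597 + 610 + 233 + 89 + 3

Greedily peel off the largest Fibonacci term at each step:
2532 − 1597 = 935
935 − 610 = 325
325 − 233 = 92
92 − 89 = 3
3 − 3 = 0
So 2532 = 1597 + 610 + 233 + 89 + 3, with no two terms consecutive in the sequence.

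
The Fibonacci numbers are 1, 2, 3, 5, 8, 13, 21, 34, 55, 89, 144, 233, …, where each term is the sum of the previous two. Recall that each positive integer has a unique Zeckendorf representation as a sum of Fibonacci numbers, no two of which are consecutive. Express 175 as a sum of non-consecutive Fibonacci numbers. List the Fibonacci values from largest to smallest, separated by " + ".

144 + 21 + 8 + 2

Greedily peel off the largest Fibonacci term at each step:
take 144 (≤ 175); 175 − 144 = 31
take 21 (≤ 31); 31 − 21 = 10
take 8 (≤ 10); 10 − 8 = 2
take 2 (≤ 2); 2 − 2 = 0
So 175 = 144 + 21 + 8 + 2, with no two terms consecutive in the sequence.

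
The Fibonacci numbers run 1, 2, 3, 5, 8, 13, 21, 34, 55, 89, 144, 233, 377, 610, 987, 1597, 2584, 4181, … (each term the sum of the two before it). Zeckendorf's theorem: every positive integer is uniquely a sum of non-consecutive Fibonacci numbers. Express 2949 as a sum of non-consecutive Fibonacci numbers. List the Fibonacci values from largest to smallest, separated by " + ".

2584 + 233 + 89 + 34 + 8 + 1

2949: greatest Fibonacci not exceeding it is 2584, leaving 365
365: greatest Fibonacci not exceeding it is 233, leaving 132
132: greatest Fibonacci not exceeding it is 89, leaving 43
43: greatest Fibonacci not exceeding it is 34, leaving 9
9: greatest Fibonacci not exceeding it is 8, leaving 1
1: greatest Fibonacci not exceeding it is 1, leaving 0
So 2949 = 2584 + 233 + 89 + 34 + 8 + 1, with no two terms consecutive in the sequence.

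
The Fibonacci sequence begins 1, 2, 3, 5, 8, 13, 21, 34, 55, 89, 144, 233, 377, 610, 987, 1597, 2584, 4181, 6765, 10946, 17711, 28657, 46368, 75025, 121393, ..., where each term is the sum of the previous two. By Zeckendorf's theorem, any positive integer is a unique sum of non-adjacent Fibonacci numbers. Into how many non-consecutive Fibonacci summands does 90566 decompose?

6

90566: greatest Fibonacci not exceeding it is 75025, leaving 15541
15541: greatest Fibonacci not exceeding it is 10946, leaving 4595
4595: greatest Fibonacci not exceeding it is 4181, leaving 414
414: greatest Fibonacci not exceeding it is 377, leaving 37
37: greatest Fibonacci not exceeding it is 34, leaving 3
3: greatest Fibonacci not exceeding it is 3, leaving 0
90566 = 75025 + 10946 + 4181 + 377 + 34 + 3, which has 6 terms.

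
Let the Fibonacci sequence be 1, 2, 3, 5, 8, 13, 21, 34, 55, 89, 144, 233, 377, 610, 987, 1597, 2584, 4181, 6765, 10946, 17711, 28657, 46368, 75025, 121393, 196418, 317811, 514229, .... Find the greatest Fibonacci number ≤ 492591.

317811

317811 ≤ 492591 < 514229, so the largest Fibonacci number not exceeding 492591 is 317811.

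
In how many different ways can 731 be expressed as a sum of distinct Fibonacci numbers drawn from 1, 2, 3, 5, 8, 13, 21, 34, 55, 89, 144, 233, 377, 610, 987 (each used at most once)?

Starting from the Zeckendorf form and repeatedly splitting a term F_k into F_{k−1} + F_{k−2} (when neither is already used) reaches every representation.
731 = 610+89+21+8+3 = 610+89+21+8+2+1 = 610+55+34+21+8+3 = 377+233+89+21+8+3 = 610+89+21+5+3+2+1 = … (15 more), for 20 in all.

20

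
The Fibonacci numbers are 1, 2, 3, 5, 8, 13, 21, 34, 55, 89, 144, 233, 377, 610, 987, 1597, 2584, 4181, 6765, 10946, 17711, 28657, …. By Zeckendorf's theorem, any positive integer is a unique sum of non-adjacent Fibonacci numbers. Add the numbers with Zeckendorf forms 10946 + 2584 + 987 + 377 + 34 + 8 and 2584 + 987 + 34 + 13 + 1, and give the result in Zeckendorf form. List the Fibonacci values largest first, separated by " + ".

17711 + 610 + 233 + 1

The two numbers are 14936 and 3619, so their sum is 18555.
take 17711 (≤ 18555); 18555 − 17711 = 844
take 610 (≤ 844); 844 − 610 = 234
take 233 (≤ 234); 234 − 233 = 1
take 1 (≤ 1); 1 − 1 = 0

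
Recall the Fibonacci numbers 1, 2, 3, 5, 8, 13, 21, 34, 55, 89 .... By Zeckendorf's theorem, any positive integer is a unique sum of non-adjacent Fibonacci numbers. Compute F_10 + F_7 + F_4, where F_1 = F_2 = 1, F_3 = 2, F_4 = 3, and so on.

F_10 + F_7 + F_4 = 55 + 13 + 3 = 71.

71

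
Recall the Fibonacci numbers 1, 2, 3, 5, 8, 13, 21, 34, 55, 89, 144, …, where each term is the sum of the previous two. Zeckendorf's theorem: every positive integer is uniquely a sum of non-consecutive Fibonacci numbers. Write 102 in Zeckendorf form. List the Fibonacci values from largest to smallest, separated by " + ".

89 + 13

Greedy algorithm:
102: greatest Fibonacci not exceeding it is 89, leaving 13
13: greatest Fibonacci not exceeding it is 13, leaving 0
So 102 = 89 + 13, with no two terms consecutive in the sequence.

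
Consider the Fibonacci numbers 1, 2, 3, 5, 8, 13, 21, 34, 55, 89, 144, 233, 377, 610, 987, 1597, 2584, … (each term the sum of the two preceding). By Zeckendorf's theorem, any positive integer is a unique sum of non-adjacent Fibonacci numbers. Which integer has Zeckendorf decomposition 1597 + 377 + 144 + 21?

2139

1597 + 377 + 144 + 21 = 2139.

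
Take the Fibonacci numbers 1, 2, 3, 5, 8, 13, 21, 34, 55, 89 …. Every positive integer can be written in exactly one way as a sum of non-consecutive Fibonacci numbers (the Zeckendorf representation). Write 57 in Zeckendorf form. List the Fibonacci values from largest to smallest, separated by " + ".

55 + 2

57 − 55 = 2
2 − 2 = 0
So 57 = 55 + 2, with no two terms consecutive in the sequence.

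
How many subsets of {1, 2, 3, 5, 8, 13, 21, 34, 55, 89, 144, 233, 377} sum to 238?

238 = 233+5 = 233+3+2 = 144+89+5 = 144+89+3+2 = … (5 more), for 9 in all.

9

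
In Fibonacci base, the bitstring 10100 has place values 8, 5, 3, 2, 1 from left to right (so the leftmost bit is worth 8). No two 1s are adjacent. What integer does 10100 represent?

11

Summing the place values of the 1 bits: 8 + 3 = 11.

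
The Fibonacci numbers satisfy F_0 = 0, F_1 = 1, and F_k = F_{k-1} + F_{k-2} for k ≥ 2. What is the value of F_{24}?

46368

Iterating the recurrence up to F_{18} = 2584 and F_{17} = 1597:
F_{19} = F_{18} + F_{17} = 2584 + 1597 = 4181
F_{20} = F_{19} + F_{18} = 4181 + 2584 = 6765
F_{21} = F_{20} + F_{19} = 6765 + 4181 = 10946
F_{22} = F_{21} + F_{20} = 10946 + 6765 = 17711
F_{23} = F_{22} + F_{21} = 17711 + 10946 = 28657
F_{24} = F_{23} + F_{22} = 28657 + 17711 = 46368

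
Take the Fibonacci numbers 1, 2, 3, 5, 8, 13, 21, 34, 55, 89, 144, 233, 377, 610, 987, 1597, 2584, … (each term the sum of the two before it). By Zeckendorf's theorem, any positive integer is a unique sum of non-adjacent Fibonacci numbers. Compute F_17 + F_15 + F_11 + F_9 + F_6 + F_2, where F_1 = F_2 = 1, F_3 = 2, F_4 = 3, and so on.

2339

F_17 + F_15 + F_11 + F_9 + F_6 + F_2 = 1597 + 610 + 89 + 34 + 8 + 1 = 2339.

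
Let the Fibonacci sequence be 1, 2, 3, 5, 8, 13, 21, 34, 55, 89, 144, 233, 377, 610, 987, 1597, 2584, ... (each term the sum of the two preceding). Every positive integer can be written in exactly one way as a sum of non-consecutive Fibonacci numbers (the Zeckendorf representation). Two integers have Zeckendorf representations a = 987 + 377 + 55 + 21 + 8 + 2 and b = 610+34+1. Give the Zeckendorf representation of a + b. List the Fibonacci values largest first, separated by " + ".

1597 + 377 + 89 + 21 + 8 + 3

The two numbers are 1450 and 645, so their sum is 2095.
largest Fibonacci ≤ 2095 is 1597; 2095 − 1597 = 498
largest Fibonacci ≤ 498 is 377; 498 − 377 = 121
largest Fibonacci ≤ 121 is 89; 121 − 89 = 32
largest Fibonacci ≤ 32 is 21; 32 − 21 = 11
largest Fibonacci ≤ 11 is 8; 11 − 8 = 3
largest Fibonacci ≤ 3 is 3; 3 − 3 = 0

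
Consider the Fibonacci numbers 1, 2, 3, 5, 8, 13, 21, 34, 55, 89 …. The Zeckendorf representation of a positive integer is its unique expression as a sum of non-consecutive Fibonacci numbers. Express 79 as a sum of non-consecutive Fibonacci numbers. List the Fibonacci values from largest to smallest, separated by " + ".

55 + 21 + 3

largest Fibonacci ≤ 79 is 55; 79 − 55 = 24
largest Fibonacci ≤ 24 is 21; 24 − 21 = 3
largest Fibonacci ≤ 3 is 3; 3 − 3 = 0
So 79 = 55 + 21 + 3, with no two terms consecutive in the sequence.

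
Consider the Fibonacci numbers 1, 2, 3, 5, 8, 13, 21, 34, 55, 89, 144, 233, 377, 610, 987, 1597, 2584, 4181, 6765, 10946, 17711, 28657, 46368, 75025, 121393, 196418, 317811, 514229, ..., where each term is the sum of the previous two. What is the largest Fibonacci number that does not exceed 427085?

317811 ≤ 427085 < 514229, so the largest Fibonacci number not exceeding 427085 is 317811.

317811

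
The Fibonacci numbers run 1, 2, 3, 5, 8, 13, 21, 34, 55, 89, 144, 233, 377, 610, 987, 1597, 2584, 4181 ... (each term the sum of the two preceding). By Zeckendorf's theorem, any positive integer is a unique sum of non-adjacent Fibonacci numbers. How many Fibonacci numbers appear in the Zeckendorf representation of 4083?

Repeatedly subtract the largest Fibonacci number that fits:
subtract 2584 from 4083: 1499 remains
subtract 987 from 1499: 512 remains
subtract 377 from 512: 135 remains
subtract 89 from 135: 46 remains
subtract 34 from 46: 12 remains
subtract 8 from 12: 4 remains
subtract 3 from 4: 1 remains
subtract 1 from 1: 0 remains
4083 = 2584 + 987 + 377 + 89 + 34 + 8 + 3 + 1, which has 8 terms.

8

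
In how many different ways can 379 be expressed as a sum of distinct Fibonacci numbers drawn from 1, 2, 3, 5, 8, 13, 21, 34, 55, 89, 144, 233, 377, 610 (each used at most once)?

6

Starting from the Zeckendorf form and repeatedly splitting a term F_k into F_{k−1} + F_{k−2} (when neither is already used) reaches every representation.
379 = 377+2 = 233+144+2 = 233+89+55+2 = 233+89+34+21+2 = … (2 more), for 6 in all.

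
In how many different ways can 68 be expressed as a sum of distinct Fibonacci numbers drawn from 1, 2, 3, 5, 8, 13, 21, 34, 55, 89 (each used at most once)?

6

68 = 55+13 = 55+8+5 = 34+21+13 = … (3 more), for 6 in all.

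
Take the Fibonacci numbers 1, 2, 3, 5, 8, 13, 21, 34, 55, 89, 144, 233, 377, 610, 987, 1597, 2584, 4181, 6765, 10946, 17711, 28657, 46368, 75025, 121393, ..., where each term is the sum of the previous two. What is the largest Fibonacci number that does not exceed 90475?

75025

75025 ≤ 90475 < 121393, so the largest Fibonacci number not exceeding 90475 is 75025.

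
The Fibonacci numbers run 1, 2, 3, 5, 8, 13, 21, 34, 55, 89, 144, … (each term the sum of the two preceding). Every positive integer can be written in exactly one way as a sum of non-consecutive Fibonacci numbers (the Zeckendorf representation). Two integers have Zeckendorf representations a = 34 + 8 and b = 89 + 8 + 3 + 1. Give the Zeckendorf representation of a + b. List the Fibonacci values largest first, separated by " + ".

The two numbers are 42 and 101, so their sum is 143.
143: greatest Fibonacci not exceeding it is 89, leaving 54
54: greatest Fibonacci not exceeding it is 34, leaving 20
20: greatest Fibonacci not exceeding it is 13, leaving 7
7: greatest Fibonacci not exceeding it is 5, leaving 2
2: greatest Fibonacci not exceeding it is 2, leaving 0

89 + 34 + 13 + 5 + 2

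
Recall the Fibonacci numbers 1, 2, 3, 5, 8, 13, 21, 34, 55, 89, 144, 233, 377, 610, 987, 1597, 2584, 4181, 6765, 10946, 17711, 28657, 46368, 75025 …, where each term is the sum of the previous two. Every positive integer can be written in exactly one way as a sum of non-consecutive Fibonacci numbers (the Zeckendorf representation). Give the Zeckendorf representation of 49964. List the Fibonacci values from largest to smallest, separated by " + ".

largest Fibonacci ≤ 49964 is 46368; 49964 − 46368 = 3596
largest Fibonacci ≤ 3596 is 2584; 3596 − 2584 = 1012
largest Fibonacci ≤ 1012 is 987; 1012 − 987 = 25
largest Fibonacci ≤ 25 is 21; 25 − 21 = 4
largest Fibonacci ≤ 4 is 3; 4 − 3 = 1
largest Fibonacci ≤ 1 is 1; 1 − 1 = 0
So 49964 = 46368 + 2584 + 987 + 21 + 3 + 1, with no two terms consecutive in the sequence.

46368 + 2584 + 987 + 21 + 3 + 1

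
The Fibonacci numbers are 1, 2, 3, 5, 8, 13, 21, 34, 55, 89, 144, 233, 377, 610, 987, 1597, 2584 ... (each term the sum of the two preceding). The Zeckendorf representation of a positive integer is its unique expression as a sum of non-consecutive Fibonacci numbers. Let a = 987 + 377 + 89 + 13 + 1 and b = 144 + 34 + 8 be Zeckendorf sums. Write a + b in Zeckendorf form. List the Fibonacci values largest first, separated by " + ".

1597 + 55 + 1

The two numbers are 1467 and 186, so their sum is 1653.
largest Fibonacci ≤ 1653 is 1597; 1653 − 1597 = 56
largest Fibonacci ≤ 56 is 55; 56 − 55 = 1
largest Fibonacci ≤ 1 is 1; 1 − 1 = 0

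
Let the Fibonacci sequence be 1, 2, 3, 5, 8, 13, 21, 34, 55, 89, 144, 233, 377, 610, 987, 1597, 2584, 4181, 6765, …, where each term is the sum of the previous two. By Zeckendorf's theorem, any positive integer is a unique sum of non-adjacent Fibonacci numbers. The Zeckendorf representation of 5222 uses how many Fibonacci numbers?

6

largest Fibonacci ≤ 5222 is 4181; 5222 − 4181 = 1041
largest Fibonacci ≤ 1041 is 987; 1041 − 987 = 54
largest Fibonacci ≤ 54 is 34; 54 − 34 = 20
largest Fibonacci ≤ 20 is 13; 20 − 13 = 7
largest Fibonacci ≤ 7 is 5; 7 − 5 = 2
largest Fibonacci ≤ 2 is 2; 2 − 2 = 0
5222 = 4181 + 987 + 34 + 13 + 5 + 2, which has 6 terms.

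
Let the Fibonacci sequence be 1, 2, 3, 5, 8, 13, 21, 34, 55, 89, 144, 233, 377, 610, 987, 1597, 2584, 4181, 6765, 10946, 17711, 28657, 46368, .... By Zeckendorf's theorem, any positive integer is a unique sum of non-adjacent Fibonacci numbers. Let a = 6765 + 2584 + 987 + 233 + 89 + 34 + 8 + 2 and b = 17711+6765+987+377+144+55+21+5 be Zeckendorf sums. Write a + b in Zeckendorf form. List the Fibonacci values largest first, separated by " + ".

The two numbers are 10702 and 26065, so their sum is 36767.
Repeatedly subtract the largest Fibonacci number that fits:
largest Fibonacci ≤ 36767 is 28657; 36767 − 28657 = 8110
largest Fibonacci ≤ 8110 is 6765; 8110 − 6765 = 1345
largest Fibonacci ≤ 1345 is 987; 1345 − 987 = 358
largest Fibonacci ≤ 358 is 233; 358 − 233 = 125
largest Fibonacci ≤ 125 is 89; 125 − 89 = 36
largest Fibonacci ≤ 36 is 34; 36 − 34 = 2
largest Fibonacci ≤ 2 is 2; 2 − 2 = 0

28657 + 6765 + 987 + 233 + 89 + 34 + 2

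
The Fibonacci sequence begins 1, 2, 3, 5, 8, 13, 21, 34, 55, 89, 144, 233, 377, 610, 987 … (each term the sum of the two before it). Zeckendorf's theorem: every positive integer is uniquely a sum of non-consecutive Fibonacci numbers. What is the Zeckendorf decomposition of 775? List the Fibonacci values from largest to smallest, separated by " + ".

subtract 610 from 775: 165 remains
subtract 144 from 165: 21 remains
subtract 21 from 21: 0 remains
So 775 = 610 + 144 + 21, with no two terms consecutive in the sequence.

610 + 144 + 21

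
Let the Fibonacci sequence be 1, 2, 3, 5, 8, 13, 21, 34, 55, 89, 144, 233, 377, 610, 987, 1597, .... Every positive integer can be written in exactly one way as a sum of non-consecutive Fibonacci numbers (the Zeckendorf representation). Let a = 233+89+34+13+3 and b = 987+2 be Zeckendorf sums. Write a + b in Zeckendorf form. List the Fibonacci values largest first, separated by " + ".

987 + 233 + 89 + 34 + 13 + 5

The two numbers are 372 and 989, so their sum is 1361.
Greedily peel off the largest Fibonacci term at each step:
1361 − 987 = 374
374 − 233 = 141
141 − 89 = 52
52 − 34 = 18
18 − 13 = 5
5 − 5 = 0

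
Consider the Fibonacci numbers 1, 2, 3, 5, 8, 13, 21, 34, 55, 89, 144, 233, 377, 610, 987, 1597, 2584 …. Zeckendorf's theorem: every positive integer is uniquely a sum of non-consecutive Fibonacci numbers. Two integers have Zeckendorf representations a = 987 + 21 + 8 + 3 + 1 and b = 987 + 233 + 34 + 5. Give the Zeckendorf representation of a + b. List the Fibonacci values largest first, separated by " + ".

The two numbers are 1020 and 1259, so their sum is 2279.
Greedily peel off the largest Fibonacci term at each step:
subtract 1597 from 2279: 682 remains
subtract 610 from 682: 72 remains
subtract 55 from 72: 17 remains
subtract 13 from 17: 4 remains
subtract 3 from 4: 1 remains
subtract 1 from 1: 0 remains

1597 + 610 + 55 + 13 + 3 + 1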